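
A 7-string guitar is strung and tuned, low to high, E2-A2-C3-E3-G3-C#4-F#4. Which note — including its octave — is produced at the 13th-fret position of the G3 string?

G#4

Each fret is one semitone, so G3 + 13 = G#4.
(Equivalently spelled Ab4.)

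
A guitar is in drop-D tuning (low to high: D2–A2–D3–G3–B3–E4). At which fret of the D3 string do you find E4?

14

E4 is 14 semitones above the open D3 (D–D#–E–F–…–D–D#–E), so it sits at fret 14.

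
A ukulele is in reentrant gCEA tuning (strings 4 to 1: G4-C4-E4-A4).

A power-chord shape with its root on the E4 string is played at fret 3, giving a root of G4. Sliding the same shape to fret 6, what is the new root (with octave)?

Moving from fret 3 to fret 6 shifts the root by 3 semitones.
G4 up 3 semitones is A#4.

A#4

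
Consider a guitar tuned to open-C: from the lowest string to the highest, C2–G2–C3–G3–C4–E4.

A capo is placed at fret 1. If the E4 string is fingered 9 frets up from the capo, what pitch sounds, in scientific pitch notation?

D5

The capo raises the open E4 by 1 semitone to F4; fretting 9 more gives E4 + 1 + 9 = E4 + 10 semitones = D5.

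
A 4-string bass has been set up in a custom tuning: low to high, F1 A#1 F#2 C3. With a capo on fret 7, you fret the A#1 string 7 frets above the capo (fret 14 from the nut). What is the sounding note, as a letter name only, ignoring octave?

C

The capo raises the open A#1 by 7 semitones to F2; fretting 7 more gives A#1 + 7 + 7 = A#1 + 14 semitones, landing on C.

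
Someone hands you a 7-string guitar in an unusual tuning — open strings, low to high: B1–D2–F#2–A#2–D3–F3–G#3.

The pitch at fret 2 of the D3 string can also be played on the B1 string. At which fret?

17

D3 at fret 2 is D3 + 2 semitones = E3.
The open B1 string is 15 semitones below the open D3, so the same pitch on the B1 string lies at fret 2 + 15 = 17.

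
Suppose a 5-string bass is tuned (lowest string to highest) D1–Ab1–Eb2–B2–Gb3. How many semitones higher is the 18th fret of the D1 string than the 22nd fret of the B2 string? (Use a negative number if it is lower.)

D1 at fret 18 → Ab2 (MIDI 44); B2 at fret 22 → A4 (MIDI 69).
44 − 69 = -25, so the two pitches are 25 semitones apart.

-25 semitones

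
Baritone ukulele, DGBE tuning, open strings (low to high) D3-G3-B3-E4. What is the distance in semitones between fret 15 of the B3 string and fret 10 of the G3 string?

9 semitones

B3 at fret 15 → D5 (MIDI 74); G3 at fret 10 → F4 (MIDI 65).
74 − 65 = 9, so the two pitches are 9 semitones apart, with D5 the higher.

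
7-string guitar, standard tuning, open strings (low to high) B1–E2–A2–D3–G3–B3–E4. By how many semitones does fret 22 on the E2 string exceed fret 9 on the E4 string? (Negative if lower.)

-11 semitones

E2 at fret 22 → D4 (MIDI 62); E4 at fret 9 → C#5 (MIDI 73).
62 − 73 = -11, so the two pitches are 11 semitones apart.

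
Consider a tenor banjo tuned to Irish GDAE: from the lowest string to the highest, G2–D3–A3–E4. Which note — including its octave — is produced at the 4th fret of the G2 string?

B2

The open G2 string plus 4 semitones: G–G#–A–A#–B.
No B→C boundary is crossed, so the octave stays at 2.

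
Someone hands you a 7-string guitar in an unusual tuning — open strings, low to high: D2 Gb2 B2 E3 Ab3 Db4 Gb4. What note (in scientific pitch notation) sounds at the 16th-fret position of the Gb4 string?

Bb5

Gb4 is MIDI 66. Adding 16 gives 82, which is Bb5.
(Equivalently spelled A#5.)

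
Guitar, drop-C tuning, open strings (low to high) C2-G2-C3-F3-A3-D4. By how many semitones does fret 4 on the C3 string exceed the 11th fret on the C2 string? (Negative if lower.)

C3 at fret 4 → E3 (MIDI 52); C2 at fret 11 → B2 (MIDI 47).
52 − 47 = 5, so the two pitches are 5 semitones apart.

5 semitones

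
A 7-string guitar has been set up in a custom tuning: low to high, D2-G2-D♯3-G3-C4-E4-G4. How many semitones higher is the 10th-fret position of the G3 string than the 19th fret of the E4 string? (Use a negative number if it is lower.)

-18 semitones

G3 at fret 10 → F4 (MIDI 65); E4 at fret 19 → B5 (MIDI 83).
65 − 83 = -18, so the two pitches are 18 semitones apart.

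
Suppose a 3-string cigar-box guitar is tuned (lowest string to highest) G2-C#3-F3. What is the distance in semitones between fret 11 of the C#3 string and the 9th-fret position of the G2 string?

C#3 at fret 11 → C4 (MIDI 60); G2 at fret 9 → E3 (MIDI 52).
60 − 52 = 8, so the two pitches are 8 semitones apart, with C4 the higher.

8 semitones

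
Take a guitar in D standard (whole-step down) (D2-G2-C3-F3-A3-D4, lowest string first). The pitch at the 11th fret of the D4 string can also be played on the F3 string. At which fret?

20

D4 at fret 11 is D4 + 11 semitones = C#5.
The open F3 string is 9 semitones below the open D4, so the same pitch on the F3 string lies at fret 11 + 9 = 20.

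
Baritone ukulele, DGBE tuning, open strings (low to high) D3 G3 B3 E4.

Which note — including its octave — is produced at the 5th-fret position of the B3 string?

E4

The open B3 string plus 5 semitones: B–C–C#–D–D#–E.
The walk passes from B into C once, so the octave number goes from 3 to 4.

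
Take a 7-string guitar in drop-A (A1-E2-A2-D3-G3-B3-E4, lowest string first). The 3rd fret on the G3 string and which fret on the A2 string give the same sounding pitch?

13

G3 at fret 3 is G3 + 3 semitones = A#3.
The open A2 string is 10 semitones below the open G3, so the same pitch on the A2 string lies at fret 3 + 10 = 13.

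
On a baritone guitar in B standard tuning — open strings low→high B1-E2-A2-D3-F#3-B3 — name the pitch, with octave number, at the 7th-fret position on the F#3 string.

F#3 is MIDI 54. Adding 7 gives 61, which is C#4.
(Equivalently spelled Db4.)

C#4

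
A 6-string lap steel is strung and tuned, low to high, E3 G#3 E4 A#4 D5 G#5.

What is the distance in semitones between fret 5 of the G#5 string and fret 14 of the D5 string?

G#5 at fret 5 → C#6 (MIDI 85); D5 at fret 14 → E6 (MIDI 88).
85 − 88 = -3, so the two pitches are 3 semitones apart, with E6 the higher.

3 semitones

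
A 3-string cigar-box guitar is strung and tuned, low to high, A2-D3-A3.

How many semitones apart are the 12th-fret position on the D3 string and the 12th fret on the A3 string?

7 semitones

D3 at fret 12 → D4 (MIDI 62); A3 at fret 12 → A4 (MIDI 69).
62 − 69 = -7, so the two pitches are 7 semitones apart, with A4 the higher.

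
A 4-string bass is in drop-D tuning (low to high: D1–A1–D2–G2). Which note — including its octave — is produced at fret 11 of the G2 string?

Each fret is one semitone, so G2 + 11 = F#3.
(Equivalently spelled Gb3.)

F#3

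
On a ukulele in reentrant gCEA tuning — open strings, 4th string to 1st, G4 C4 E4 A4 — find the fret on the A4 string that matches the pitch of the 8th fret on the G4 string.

G4 at fret 8 is G4 + 8 semitones = D#5.
The open A4 string is 2 semitones above the open G4, so the same pitch on the A4 string lies at fret 8 − 2 = 6.

6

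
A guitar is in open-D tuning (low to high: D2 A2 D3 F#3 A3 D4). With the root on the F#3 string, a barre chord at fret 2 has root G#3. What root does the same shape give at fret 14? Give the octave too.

Moving from fret 2 to fret 14 shifts the root by 12 semitones.
G#3 up 12 semitones is G#4.

G#4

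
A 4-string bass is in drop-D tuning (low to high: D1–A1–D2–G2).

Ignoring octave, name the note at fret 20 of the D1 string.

D1 is MIDI 26. Adding 20 gives 46; 46 mod 12 = 10, i.e. A♯.
(Equivalently spelled B♭.)

A♯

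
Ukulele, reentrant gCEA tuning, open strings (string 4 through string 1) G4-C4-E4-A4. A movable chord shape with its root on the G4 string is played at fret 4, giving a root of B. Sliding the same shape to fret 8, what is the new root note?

D♯

Moving from fret 4 to fret 8 shifts the root by 4 semitones.
B up 4 semitones is D♯.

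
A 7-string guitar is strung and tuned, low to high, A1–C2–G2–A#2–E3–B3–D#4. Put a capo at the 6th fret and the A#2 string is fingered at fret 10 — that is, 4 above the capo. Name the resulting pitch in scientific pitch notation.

G#3

The capo raises the open A#2 by 6 semitones to E3; fretting 4 more gives A#2 + 6 + 4 = A#2 + 10 semitones = G#3.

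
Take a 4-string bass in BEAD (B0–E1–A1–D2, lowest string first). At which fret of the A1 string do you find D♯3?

18

D♯3 is 18 semitones above the open A1 (A–A#–B–C–…–C#–D–D#), so it sits at fret 18.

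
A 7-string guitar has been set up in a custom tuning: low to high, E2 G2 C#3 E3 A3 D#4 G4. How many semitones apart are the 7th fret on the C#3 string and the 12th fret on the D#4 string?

19 semitones

C#3 at fret 7 → G#3 (MIDI 56); D#4 at fret 12 → D#5 (MIDI 75).
56 − 75 = -19, so the two pitches are 19 semitones apart, with D#5 the higher.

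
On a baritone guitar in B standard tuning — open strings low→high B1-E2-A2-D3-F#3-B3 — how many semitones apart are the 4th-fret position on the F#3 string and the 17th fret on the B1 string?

F#3 at fret 4 → A#3 (MIDI 58); B1 at fret 17 → E3 (MIDI 52).
58 − 52 = 6, so the two pitches are 6 semitones apart, with A#3 the higher.

6 semitones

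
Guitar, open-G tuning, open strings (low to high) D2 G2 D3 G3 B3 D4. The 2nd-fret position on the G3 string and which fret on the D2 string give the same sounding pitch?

19

G3 at fret 2 is G3 + 2 semitones = A3.
The open D2 string is 17 semitones below the open G3, so the same pitch on the D2 string lies at fret 2 + 17 = 19.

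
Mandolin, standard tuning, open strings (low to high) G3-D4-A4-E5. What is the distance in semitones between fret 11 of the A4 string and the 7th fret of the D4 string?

A4 at fret 11 → G#5 (MIDI 80); D4 at fret 7 → A4 (MIDI 69).
80 − 69 = 11, so the two pitches are 11 semitones apart, with G#5 the higher.

11 semitones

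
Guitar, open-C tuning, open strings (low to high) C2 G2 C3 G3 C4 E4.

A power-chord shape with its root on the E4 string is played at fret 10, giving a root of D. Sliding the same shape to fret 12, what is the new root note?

E

Moving from fret 10 to fret 12 shifts the root by 2 semitones.
D up 2 semitones is E.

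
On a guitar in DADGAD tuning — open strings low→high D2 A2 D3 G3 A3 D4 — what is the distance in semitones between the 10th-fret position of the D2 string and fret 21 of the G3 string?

D2 at fret 10 → C3 (MIDI 48); G3 at fret 21 → E5 (MIDI 76).
48 − 76 = -28, so the two pitches are 28 semitones apart, with E5 the higher.

28 semitones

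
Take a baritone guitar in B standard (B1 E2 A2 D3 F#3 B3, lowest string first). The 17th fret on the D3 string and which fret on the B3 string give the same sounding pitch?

D3 at fret 17 is D3 + 17 semitones = G4.
The open B3 string is 9 semitones above the open D3, so the same pitch on the B3 string lies at fret 17 − 9 = 8.

8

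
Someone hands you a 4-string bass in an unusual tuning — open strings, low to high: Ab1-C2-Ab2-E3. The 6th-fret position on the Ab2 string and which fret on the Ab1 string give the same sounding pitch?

Fret 6 on Ab2 is MIDI 44 + 6 = 50 (D3). On the Ab1 string (open MIDI 32), that pitch is 50 − 32 = fret 18.

18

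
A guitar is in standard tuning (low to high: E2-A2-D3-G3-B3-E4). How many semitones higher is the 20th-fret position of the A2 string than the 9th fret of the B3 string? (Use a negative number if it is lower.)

-3 semitones

A2 at fret 20 → F4 (MIDI 65); B3 at fret 9 → G♯4 (MIDI 68).
65 − 68 = -3, so the two pitches are 3 semitones apart.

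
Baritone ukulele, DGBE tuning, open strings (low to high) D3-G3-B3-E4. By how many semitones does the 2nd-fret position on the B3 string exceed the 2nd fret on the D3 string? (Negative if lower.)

9 semitones

B3 at fret 2 → C♯4 (MIDI 61); D3 at fret 2 → E3 (MIDI 52).
61 − 52 = 9, so the two pitches are 9 semitones apart.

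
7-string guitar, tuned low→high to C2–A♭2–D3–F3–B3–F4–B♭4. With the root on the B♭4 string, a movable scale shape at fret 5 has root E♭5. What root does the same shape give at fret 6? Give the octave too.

E5

Moving from fret 5 to fret 6 shifts the root by 1 semitone.
E♭5 up 1 semitone is E5.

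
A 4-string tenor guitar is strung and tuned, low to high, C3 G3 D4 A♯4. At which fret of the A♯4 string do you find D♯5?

5

D♯5 is 5 semitones above the open A♯4 (A#–B–C–C#–D–D#), so it sits at fret 5.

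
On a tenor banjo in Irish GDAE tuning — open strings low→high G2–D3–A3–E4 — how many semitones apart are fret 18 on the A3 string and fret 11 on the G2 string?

A3 at fret 18 → D#5 (MIDI 75); G2 at fret 11 → F#3 (MIDI 54).
75 − 54 = 21, so the two pitches are 21 semitones apart, with D#5 the higher.

21 semitones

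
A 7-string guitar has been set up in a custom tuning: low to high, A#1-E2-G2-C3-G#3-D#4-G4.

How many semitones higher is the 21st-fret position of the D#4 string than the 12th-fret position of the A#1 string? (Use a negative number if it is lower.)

D#4 at fret 21 → C6 (MIDI 84); A#1 at fret 12 → A#2 (MIDI 46).
84 − 46 = 38, so the two pitches are 38 semitones apart.

38 semitones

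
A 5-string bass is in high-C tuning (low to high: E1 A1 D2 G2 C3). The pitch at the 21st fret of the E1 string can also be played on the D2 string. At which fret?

Fret 21 on E1 is MIDI 28 + 21 = 49 (C#3). On the D2 string (open MIDI 38), that pitch is 49 − 38 = fret 11.

11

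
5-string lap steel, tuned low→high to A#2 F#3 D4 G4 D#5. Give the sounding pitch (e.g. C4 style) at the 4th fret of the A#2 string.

D3

Each fret is one semitone, so A#2 + 4 = D3.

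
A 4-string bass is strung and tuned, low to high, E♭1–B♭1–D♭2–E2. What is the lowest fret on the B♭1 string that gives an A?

11

From B♭1, count semitones up the chromatic scale until reaching A: Bb–B–C–Db–…–G–Ab–A — 11 steps.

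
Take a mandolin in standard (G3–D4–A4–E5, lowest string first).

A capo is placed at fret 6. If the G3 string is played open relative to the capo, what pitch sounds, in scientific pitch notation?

C♯4

The capo raises the open G3 by 6 semitones to C♯4; fretting 0 more gives G3 + 6 + 0 = G3 + 6 semitones = C♯4.
(Also written D♭.)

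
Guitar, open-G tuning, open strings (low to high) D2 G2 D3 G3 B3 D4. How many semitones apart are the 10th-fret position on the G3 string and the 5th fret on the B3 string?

1 semitone

G3 at fret 10 → F4 (MIDI 65); B3 at fret 5 → E4 (MIDI 64).
65 − 64 = 1, so the two pitches are 1 semitone apart, with F4 the higher.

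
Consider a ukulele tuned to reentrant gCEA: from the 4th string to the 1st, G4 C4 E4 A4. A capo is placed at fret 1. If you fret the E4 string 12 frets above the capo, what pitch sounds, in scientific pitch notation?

F5

The capo raises the open E4 by 1 semitone to F4; fretting 12 more gives E4 + 1 + 12 = E4 + 13 semitones = F5.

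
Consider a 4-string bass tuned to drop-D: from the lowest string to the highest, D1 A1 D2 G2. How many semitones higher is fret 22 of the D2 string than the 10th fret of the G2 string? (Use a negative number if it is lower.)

D2 at fret 22 → C4 (MIDI 60); G2 at fret 10 → F3 (MIDI 53).
60 − 53 = 7, so the two pitches are 7 semitones apart.

7 semitones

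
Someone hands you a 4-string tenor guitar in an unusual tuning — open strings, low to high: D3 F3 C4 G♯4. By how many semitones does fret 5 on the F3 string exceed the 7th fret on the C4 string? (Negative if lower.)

-9 semitones

F3 at fret 5 → A♯3 (MIDI 58); C4 at fret 7 → G4 (MIDI 67).
58 − 67 = -9, so the two pitches are 9 semitones apart.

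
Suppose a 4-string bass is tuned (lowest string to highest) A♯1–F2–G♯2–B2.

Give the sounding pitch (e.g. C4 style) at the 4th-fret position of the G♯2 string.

C3

The open G♯2 string plus 4 semitones: G#–A–A#–B–C.
The walk passes from B into C once, so the octave number goes from 2 to 3.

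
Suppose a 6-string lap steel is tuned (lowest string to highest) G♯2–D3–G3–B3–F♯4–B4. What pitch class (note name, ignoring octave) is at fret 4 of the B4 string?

The open B4 string plus 4 semitones: B–C–C#–D–D#.
(Equivalently spelled E♭.)

D♯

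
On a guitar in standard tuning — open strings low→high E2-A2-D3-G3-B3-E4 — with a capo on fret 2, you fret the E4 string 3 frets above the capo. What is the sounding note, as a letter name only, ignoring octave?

A

The capo raises the open E4 by 2 semitones to F#4; fretting 3 more gives E4 + 2 + 3 = E4 + 5 semitones, landing on A.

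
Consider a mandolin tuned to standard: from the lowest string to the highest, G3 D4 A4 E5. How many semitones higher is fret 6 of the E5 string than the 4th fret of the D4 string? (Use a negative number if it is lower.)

E5 at fret 6 → A#5 (MIDI 82); D4 at fret 4 → F#4 (MIDI 66).
82 − 66 = 16, so the two pitches are 16 semitones apart.

16 semitones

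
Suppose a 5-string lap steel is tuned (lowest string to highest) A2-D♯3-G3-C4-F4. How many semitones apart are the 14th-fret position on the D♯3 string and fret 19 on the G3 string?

D♯3 at fret 14 → F4 (MIDI 65); G3 at fret 19 → D5 (MIDI 74).
65 − 74 = -9, so the two pitches are 9 semitones apart, with D5 the higher.

9 semitones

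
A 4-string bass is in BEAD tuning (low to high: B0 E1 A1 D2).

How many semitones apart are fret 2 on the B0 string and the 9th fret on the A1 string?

B0 at fret 2 → C♯1 (MIDI 25); A1 at fret 9 → F♯2 (MIDI 42).
25 − 42 = -17, so the two pitches are 17 semitones apart, with F♯2 the higher.

17 semitones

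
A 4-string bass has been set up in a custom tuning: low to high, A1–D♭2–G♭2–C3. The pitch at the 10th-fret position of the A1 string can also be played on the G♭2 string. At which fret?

Fret 10 on A1 is MIDI 33 + 10 = 43 (G2). On the G♭2 string (open MIDI 42), that pitch is 43 − 42 = fret 1.

1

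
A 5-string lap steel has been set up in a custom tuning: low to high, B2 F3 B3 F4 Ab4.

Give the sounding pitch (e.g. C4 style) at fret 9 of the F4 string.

The open F4 string plus 9 semitones: F–Gb–G–Ab–A–Bb–B–C–Db–D.
The walk passes from B into C once, so the octave number goes from 4 to 5.

D5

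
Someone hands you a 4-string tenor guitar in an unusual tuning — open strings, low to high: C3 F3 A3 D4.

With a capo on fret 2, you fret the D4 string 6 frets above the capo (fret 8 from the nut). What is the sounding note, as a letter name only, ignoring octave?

Bb

The capo raises the open D4 by 2 semitones to E4; fretting 6 more gives D4 + 2 + 6 = D4 + 8 semitones, landing on Bb.
(Also written A#.)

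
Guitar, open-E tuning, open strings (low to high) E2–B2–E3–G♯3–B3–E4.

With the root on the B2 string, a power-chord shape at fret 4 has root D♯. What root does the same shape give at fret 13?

C

Moving from fret 4 to fret 13 shifts the root by 9 semitones.
D♯ up 9 semitones is C.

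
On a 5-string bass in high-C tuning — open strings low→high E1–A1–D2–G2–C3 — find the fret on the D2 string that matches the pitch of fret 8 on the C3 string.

C3 at fret 8 is C3 + 8 semitones = G#3.
The open D2 string is 10 semitones below the open C3, so the same pitch on the D2 string lies at fret 8 + 10 = 18.

18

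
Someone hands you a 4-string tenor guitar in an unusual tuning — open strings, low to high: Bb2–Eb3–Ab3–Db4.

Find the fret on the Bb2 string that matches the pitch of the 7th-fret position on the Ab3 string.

Fret 7 on Ab3 is MIDI 56 + 7 = 63 (Eb4). On the Bb2 string (open MIDI 46), that pitch is 63 − 46 = fret 17.

17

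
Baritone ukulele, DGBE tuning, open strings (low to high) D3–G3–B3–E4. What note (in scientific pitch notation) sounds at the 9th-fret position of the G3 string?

E4

The open G3 string plus 9 semitones: G–G#–A–A#–B–C–C#–D–D#–E.
The walk passes from B into C once, so the octave number goes from 3 to 4.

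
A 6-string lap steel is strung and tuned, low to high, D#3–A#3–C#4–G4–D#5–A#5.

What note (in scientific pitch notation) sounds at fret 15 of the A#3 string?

Each fret is one semitone, so A#3 + 15 = C#5.
(Equivalently spelled Db5.)

C#5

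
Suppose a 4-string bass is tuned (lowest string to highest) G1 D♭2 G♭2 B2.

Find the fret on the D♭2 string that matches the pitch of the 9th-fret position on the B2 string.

Fret 9 on B2 is MIDI 47 + 9 = 56 (A♭3). On the D♭2 string (open MIDI 37), that pitch is 56 − 37 = fret 19.

19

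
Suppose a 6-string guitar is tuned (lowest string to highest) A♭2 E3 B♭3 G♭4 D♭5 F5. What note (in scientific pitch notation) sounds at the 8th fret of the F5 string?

Each fret is one semitone, so F5 + 8 = D♭6.

D♭6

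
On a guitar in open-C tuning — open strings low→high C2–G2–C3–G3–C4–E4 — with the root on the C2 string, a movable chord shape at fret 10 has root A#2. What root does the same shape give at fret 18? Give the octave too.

F#3

Moving from fret 10 to fret 18 shifts the root by 8 semitones.
A#2 up 8 semitones is F#3.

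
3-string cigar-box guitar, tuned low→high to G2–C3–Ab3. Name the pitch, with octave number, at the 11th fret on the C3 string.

B3

C3 is MIDI 48. Adding 11 gives 59, which is B3.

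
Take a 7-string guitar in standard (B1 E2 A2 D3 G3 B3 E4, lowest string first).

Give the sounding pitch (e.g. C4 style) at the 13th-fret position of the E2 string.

E2 is MIDI 40. Adding 13 gives 53, which is F3.

F3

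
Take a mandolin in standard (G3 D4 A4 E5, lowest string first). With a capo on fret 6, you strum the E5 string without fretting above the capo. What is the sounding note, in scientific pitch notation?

A#5

The capo raises the open E5 by 6 semitones to A#5; fretting 0 more gives E5 + 6 + 0 = E5 + 6 semitones = A#5.
(Also written Bb.)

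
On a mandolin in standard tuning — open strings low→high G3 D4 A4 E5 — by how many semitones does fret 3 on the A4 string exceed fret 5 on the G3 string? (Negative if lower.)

A4 at fret 3 → C5 (MIDI 72); G3 at fret 5 → C4 (MIDI 60).
72 − 60 = 12, so the two pitches are 12 semitones apart.

12 semitones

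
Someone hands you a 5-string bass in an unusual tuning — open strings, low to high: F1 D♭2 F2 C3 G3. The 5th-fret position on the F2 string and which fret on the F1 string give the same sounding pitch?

17

F2 at fret 5 is F2 + 5 semitones = B♭2.
The open F1 string is 12 semitones below the open F2, so the same pitch on the F1 string lies at fret 5 + 12 = 17.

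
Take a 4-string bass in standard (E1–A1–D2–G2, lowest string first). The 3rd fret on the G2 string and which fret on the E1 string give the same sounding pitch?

G2 at fret 3 is G2 + 3 semitones = A#2.
The open E1 string is 15 semitones below the open G2, so the same pitch on the E1 string lies at fret 3 + 15 = 18.

18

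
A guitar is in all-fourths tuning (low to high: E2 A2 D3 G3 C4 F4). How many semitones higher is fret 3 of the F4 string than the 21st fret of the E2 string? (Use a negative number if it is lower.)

7 semitones

F4 at fret 3 → G#4 (MIDI 68); E2 at fret 21 → C#4 (MIDI 61).
68 − 61 = 7, so the two pitches are 7 semitones apart.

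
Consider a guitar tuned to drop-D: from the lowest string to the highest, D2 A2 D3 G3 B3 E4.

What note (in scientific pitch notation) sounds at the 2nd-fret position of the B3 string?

Each fret is one semitone, so B3 + 2 = C#4.
(Equivalently spelled Db4.)

C#4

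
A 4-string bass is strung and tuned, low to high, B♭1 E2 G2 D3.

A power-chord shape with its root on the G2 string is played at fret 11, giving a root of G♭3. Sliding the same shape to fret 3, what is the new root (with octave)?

Moving from fret 11 to fret 3 shifts the root by -8 semitones.
G♭3 down 8 semitones is B♭2.

B♭2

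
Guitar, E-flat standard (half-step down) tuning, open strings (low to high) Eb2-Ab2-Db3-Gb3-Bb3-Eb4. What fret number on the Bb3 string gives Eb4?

Eb4 is 5 semitones above the open Bb3 (Bb–B–C–Db–D–Eb), so it sits at fret 5.

5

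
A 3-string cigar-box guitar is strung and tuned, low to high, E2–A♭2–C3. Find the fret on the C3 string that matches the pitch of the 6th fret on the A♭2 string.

2

A♭2 at fret 6 is A♭2 + 6 semitones = D3.
The open C3 string is 4 semitones above the open A♭2, so the same pitch on the C3 string lies at fret 6 − 4 = 2.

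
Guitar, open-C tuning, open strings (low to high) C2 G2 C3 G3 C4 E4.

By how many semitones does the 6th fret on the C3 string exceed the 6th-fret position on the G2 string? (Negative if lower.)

5 semitones

C3 at fret 6 → F♯3 (MIDI 54); G2 at fret 6 → C♯3 (MIDI 49).
54 − 49 = 5, so the two pitches are 5 semitones apart.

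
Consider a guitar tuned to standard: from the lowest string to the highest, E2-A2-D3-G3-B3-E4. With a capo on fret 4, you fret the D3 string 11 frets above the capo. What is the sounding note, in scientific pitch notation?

The capo raises the open D3 by 4 semitones to F♯3; fretting 11 more gives D3 + 4 + 11 = D3 + 15 semitones = F4.

F4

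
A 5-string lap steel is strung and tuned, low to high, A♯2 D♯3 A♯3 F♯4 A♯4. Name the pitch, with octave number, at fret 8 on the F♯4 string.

D5

F♯4 is MIDI 66. Adding 8 gives 74, which is D5.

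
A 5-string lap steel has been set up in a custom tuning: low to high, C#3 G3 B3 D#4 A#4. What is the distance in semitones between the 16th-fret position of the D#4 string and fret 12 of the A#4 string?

3 semitones

D#4 at fret 16 → G5 (MIDI 79); A#4 at fret 12 → A#5 (MIDI 82).
79 − 82 = -3, so the two pitches are 3 semitones apart, with A#5 the higher.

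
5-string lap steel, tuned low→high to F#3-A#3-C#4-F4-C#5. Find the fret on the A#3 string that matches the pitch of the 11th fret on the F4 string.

F4 at fret 11 is F4 + 11 semitones = E5.
The open A#3 string is 7 semitones below the open F4, so the same pitch on the A#3 string lies at fret 11 + 7 = 18.

18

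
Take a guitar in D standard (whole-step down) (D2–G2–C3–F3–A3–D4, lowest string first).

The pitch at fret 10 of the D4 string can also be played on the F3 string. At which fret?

19

D4 at fret 10 is D4 + 10 semitones = C5.
The open F3 string is 9 semitones below the open D4, so the same pitch on the F3 string lies at fret 10 + 9 = 19.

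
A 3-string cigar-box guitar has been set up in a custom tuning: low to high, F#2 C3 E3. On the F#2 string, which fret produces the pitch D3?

D3 is 8 semitones above the open F#2 (F#–G–G#–A–A#–B–C–C#–D), so it sits at fret 8.

8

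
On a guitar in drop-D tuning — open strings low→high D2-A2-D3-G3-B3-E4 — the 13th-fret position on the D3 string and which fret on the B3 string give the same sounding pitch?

Fret 13 on D3 is MIDI 50 + 13 = 63 (D#4). On the B3 string (open MIDI 59), that pitch is 63 − 59 = fret 4.

4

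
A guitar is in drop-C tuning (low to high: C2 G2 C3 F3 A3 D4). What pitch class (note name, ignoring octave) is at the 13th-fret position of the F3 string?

Each fret is one semitone, so F3 + 13 = F♯.

F♯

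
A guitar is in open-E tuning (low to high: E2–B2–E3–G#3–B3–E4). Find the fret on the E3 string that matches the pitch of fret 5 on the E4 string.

17

E4 at fret 5 is E4 + 5 semitones = A4.
The open E3 string is 12 semitones below the open E4, so the same pitch on the E3 string lies at fret 5 + 12 = 17.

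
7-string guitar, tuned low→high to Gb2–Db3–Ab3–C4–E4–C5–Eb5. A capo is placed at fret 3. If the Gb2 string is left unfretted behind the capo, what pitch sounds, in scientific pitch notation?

A2

The capo raises the open Gb2 by 3 semitones to A2; fretting 0 more gives Gb2 + 3 + 0 = Gb2 + 3 semitones = A2.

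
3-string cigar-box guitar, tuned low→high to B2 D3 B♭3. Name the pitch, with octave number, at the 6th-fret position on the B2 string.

Each fret is one semitone, so B2 + 6 = F3.

F3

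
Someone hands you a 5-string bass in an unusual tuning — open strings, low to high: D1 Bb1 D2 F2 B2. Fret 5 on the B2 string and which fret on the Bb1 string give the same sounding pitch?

B2 at fret 5 is B2 + 5 semitones = E3.
The open Bb1 string is 13 semitones below the open B2, so the same pitch on the Bb1 string lies at fret 5 + 13 = 18.

18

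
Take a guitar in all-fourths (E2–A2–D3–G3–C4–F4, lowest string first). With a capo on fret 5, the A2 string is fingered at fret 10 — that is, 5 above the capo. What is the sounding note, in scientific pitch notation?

G3

The capo raises the open A2 by 5 semitones to D3; fretting 5 more gives A2 + 5 + 5 = A2 + 10 semitones = G3.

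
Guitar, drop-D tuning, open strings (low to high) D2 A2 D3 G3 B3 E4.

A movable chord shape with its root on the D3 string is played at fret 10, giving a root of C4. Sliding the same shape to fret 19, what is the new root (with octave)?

Moving from fret 10 to fret 19 shifts the root by 9 semitones.
C4 up 9 semitones is A4.

A4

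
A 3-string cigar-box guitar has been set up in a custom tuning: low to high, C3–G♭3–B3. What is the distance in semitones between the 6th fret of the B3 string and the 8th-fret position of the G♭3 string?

B3 at fret 6 → F4 (MIDI 65); G♭3 at fret 8 → D4 (MIDI 62).
65 − 62 = 3, so the two pitches are 3 semitones apart, with F4 the higher.

3 semitones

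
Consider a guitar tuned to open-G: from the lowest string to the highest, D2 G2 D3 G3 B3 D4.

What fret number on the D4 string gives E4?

E4 is 2 semitones above the open D4 (D–D#–E), so it sits at fret 2.

2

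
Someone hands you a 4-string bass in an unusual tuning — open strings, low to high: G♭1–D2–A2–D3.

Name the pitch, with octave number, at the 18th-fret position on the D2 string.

D2 is MIDI 38. Adding 18 gives 56, which is A♭3.
(Equivalently spelled G♯3.)

A♭3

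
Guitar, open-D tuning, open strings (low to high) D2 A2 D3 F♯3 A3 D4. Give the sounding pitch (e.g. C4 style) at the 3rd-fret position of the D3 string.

D3 is MIDI 50. Adding 3 gives 53, which is F3.

F3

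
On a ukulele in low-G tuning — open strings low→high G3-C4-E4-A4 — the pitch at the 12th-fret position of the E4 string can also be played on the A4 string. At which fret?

7

E4 at fret 12 is E4 + 12 semitones = E5.
The open A4 string is 5 semitones above the open E4, so the same pitch on the A4 string lies at fret 12 − 5 = 7.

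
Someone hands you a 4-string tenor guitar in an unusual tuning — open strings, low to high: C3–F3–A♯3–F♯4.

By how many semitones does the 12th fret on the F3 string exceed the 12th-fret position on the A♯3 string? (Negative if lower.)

F3 at fret 12 → F4 (MIDI 65); A♯3 at fret 12 → A♯4 (MIDI 70).
65 − 70 = -5, so the two pitches are 5 semitones apart.

-5 semitones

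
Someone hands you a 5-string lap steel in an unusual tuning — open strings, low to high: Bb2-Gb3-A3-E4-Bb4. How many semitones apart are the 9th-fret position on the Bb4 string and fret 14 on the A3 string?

Bb4 at fret 9 → G5 (MIDI 79); A3 at fret 14 → B4 (MIDI 71).
79 − 71 = 8, so the two pitches are 8 semitones apart, with G5 the higher.

8 semitones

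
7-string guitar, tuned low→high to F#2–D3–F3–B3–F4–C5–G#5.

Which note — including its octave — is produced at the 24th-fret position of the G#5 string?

Each fret is one semitone, so G#5 + 24 = G#7.

G#7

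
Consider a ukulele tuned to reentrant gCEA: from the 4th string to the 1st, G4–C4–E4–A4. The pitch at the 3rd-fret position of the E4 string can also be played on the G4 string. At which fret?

0

E4 at fret 3 is E4 + 3 semitones = G4.
The open G4 string is 3 semitones above the open E4, so the same pitch on the G4 string lies at fret 3 − 3 = 0.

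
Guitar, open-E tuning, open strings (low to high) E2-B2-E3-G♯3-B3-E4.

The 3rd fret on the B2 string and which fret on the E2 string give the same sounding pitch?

B2 at fret 3 is B2 + 3 semitones = D3.
The open E2 string is 7 semitones below the open B2, so the same pitch on the E2 string lies at fret 3 + 7 = 10.

10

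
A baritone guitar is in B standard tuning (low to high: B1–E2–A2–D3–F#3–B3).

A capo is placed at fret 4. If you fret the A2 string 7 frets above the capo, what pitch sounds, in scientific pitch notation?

G#3

The capo raises the open A2 by 4 semitones to C#3; fretting 7 more gives A2 + 4 + 7 = A2 + 11 semitones = G#3.
(Also written Ab.)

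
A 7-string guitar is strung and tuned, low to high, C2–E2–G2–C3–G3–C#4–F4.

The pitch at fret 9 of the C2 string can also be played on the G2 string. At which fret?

C2 at fret 9 is C2 + 9 semitones = A2.
The open G2 string is 7 semitones above the open C2, so the same pitch on the G2 string lies at fret 9 − 7 = 2.

2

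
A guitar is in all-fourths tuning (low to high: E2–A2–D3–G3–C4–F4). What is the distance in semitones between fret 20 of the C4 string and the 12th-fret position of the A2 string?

23 semitones

C4 at fret 20 → G♯5 (MIDI 80); A2 at fret 12 → A3 (MIDI 57).
80 − 57 = 23, so the two pitches are 23 semitones apart, with G♯5 the higher.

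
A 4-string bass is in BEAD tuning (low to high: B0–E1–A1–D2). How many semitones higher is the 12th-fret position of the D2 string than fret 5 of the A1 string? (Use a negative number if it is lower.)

12 semitones

D2 at fret 12 → D3 (MIDI 50); A1 at fret 5 → D2 (MIDI 38).
50 − 38 = 12, so the two pitches are 12 semitones apart.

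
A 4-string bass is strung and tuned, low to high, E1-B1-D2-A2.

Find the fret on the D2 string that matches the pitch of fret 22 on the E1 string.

E1 at fret 22 is E1 + 22 semitones = D3.
The open D2 string is 10 semitones above the open E1, so the same pitch on the D2 string lies at fret 22 − 10 = 12.

12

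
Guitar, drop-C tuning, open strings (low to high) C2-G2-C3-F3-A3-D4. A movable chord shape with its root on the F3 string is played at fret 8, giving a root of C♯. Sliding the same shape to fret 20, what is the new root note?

C♯

Moving from fret 8 to fret 20 shifts the root by 12 semitones.
C♯ up 12 semitones is C♯.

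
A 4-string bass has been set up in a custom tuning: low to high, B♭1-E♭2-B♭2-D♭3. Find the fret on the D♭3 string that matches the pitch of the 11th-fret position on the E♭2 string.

E♭2 at fret 11 is E♭2 + 11 semitones = D3.
The open D♭3 string is 10 semitones above the open E♭2, so the same pitch on the D♭3 string lies at fret 11 − 10 = 1.

1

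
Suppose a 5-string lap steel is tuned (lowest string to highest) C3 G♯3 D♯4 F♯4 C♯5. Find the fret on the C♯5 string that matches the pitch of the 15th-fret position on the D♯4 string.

Fret 15 on D♯4 is MIDI 63 + 15 = 78 (F♯5). On the C♯5 string (open MIDI 73), that pitch is 78 − 73 = fret 5.

5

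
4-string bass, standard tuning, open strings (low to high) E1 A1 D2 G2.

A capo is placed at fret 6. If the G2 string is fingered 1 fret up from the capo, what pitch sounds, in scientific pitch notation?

The capo raises the open G2 by 6 semitones to C♯3; fretting 1 more gives G2 + 6 + 1 = G2 + 7 semitones = D3.

D3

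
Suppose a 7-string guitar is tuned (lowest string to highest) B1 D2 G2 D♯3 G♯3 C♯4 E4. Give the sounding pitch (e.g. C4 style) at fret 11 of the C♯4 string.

C5

Each fret is one semitone, so C♯4 + 11 = C5.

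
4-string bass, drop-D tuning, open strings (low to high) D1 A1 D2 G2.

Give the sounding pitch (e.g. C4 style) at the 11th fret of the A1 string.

A1 is MIDI 33. Adding 11 gives 44, which is G♯2.
(Equivalently spelled A♭2.)

G♯2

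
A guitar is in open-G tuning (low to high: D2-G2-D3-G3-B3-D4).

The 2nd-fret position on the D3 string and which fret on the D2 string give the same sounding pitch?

14

Fret 2 on D3 is MIDI 50 + 2 = 52 (E3). On the D2 string (open MIDI 38), that pitch is 52 − 38 = fret 14.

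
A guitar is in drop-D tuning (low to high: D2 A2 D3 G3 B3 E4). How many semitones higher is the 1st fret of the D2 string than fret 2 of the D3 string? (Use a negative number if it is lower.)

-13 semitones

D2 at fret 1 → D#2 (MIDI 39); D3 at fret 2 → E3 (MIDI 52).
39 − 52 = -13, so the two pitches are 13 semitones apart.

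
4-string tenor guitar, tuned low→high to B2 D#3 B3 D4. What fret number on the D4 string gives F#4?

F#4 is 4 semitones above the open D4 (D–D#–E–F–F#), so it sits at fret 4.

4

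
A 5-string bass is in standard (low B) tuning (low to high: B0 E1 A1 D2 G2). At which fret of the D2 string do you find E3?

E3 is 14 semitones above the open D2 (D–D#–E–F–…–D–D#–E), so it sits at fret 14.

14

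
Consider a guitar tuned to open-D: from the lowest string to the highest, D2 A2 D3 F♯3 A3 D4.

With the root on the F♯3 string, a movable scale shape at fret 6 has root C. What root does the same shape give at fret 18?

Moving from fret 6 to fret 18 shifts the root by 12 semitones.
C up 12 semitones is C.

C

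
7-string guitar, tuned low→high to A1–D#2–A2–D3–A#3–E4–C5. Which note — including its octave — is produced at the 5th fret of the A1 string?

The open A1 string plus 5 semitones: A–A#–B–C–C#–D.
The walk passes from B into C once, so the octave number goes from 1 to 2.

D2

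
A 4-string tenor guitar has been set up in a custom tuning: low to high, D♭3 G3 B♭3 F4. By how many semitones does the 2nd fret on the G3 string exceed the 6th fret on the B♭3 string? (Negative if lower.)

-7 semitones

G3 at fret 2 → A3 (MIDI 57); B♭3 at fret 6 → E4 (MIDI 64).
57 − 64 = -7, so the two pitches are 7 semitones apart.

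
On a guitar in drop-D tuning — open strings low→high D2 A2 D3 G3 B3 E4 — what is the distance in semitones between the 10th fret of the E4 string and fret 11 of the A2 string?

18 semitones

E4 at fret 10 → D5 (MIDI 74); A2 at fret 11 → G#3 (MIDI 56).
74 − 56 = 18, so the two pitches are 18 semitones apart, with D5 the higher.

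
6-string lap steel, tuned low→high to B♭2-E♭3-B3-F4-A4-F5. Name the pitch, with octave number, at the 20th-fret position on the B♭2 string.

G♭4

Each fret is one semitone, so B♭2 + 20 = G♭4.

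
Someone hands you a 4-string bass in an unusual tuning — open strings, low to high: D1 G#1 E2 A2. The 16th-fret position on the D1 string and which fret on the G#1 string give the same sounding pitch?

D1 at fret 16 is D1 + 16 semitones = F#2.
The open G#1 string is 6 semitones above the open D1, so the same pitch on the G#1 string lies at fret 16 − 6 = 10.

10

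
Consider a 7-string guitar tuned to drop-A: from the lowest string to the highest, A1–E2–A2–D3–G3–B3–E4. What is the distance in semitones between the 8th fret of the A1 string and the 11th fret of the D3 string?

20 semitones

A1 at fret 8 → F2 (MIDI 41); D3 at fret 11 → C#4 (MIDI 61).
41 − 61 = -20, so the two pitches are 20 semitones apart, with C#4 the higher.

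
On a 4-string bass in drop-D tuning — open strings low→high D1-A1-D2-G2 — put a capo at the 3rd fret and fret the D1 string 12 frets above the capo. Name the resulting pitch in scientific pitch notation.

The capo raises the open D1 by 3 semitones to F1; fretting 12 more gives D1 + 3 + 12 = D1 + 15 semitones = F2.

F2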